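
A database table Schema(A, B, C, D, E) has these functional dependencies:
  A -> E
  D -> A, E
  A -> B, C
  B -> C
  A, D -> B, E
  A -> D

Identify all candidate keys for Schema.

{A} is a candidate key since {A}⁺ = {A, B, C, D, E} covers every attribute.
{D} is a candidate key since {D}⁺ = {A, B, C, D, E} covers every attribute.
These are minimal and exhaustive — every other superkey contains one of them.

{A}, {D}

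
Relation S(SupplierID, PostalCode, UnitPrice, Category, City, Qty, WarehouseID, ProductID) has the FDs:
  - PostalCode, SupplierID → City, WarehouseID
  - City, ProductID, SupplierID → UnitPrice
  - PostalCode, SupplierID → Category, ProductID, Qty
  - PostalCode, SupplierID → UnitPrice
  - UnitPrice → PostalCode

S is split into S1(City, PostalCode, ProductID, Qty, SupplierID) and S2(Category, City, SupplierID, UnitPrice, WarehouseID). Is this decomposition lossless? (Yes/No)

No

The shared attributes are {City, SupplierID} and {City, SupplierID}⁺ = {City, SupplierID}.
Neither S1 nor S2 is contained in that closure, so the decomposition is lossy.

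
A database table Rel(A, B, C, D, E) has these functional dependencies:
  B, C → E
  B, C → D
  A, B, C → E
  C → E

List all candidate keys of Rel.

{A, B, C}

{A, B, C} never appear on the right of any FD, so every key must include all of them.
{A, B, C}⁺ = {A, B, C, D, E} — all of the relation — so {A, B, C} is a candidate key.
No other minimal set has full closure, so this is the only candidate key.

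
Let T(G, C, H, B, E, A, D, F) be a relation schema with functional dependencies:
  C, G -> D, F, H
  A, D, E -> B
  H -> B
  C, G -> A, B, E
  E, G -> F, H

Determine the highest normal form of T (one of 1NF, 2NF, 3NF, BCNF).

2NF

Candidate key: {C, G}. Prime attributes: {C, G}.
A, D, E -> B: {A, D, E}⁺ = {A, B, D, E}, which is not all of the attributes, so the left side is not a superkey — BCNF is violated.
A, D, E -> B determines the non-prime attribute {B} from a non-superkey — 3NF is violated.
No non-prime attribute depends on a proper subset of any candidate key, so 2NF holds.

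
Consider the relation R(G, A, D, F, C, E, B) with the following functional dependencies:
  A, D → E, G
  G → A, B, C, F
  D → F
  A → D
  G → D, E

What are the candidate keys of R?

{A}, {G}

Closure of {A} is {A, B, C, D, E, F, G}, the whole schema; {A} is a candidate key.
Closure of {G} is {A, B, C, D, E, F, G}, the whole schema; {G} is a candidate key.
No proper subset of any of these is a key, and no other minimal superkey exists.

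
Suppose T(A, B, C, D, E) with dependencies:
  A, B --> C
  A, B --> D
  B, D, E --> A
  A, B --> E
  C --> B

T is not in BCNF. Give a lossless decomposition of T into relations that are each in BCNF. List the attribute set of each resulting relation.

{A, C, D, E}; {B, C}

Candidate keys of the original relation: {A, B}, {A, C}, {B, D, E}, {C, D, E}.
Within {A, B, C, D, E}: {C}⁺ ∩ {A, B, C, D, E} = {B, C}, not the whole set, so C --> B violates BCNF; decompose into {B, C} and {A, C, D, E}.
{B, C}: every determinant is a superkey — BCNF.
{A, C, D, E}: every determinant is a superkey — BCNF.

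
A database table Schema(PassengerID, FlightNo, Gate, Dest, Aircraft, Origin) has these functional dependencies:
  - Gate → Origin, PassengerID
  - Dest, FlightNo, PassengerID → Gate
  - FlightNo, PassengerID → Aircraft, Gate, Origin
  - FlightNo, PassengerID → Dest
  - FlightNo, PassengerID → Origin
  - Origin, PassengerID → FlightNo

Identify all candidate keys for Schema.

{Gate}⁺ = {Aircraft, Dest, FlightNo, Gate, Origin, PassengerID}, which is every attribute, so {Gate} is a candidate key.
{FlightNo, PassengerID}⁺ = {Aircraft, Dest, FlightNo, Gate, Origin, PassengerID}, which is every attribute, so {FlightNo, PassengerID} is a candidate key.
{Origin, PassengerID}⁺ = {Aircraft, Dest, FlightNo, Gate, Origin, PassengerID}, which is every attribute, so {Origin, PassengerID} is a candidate key.
No proper subset of any of these is a key, and no other minimal superkey exists.

{FlightNo, PassengerID}, {Gate}, {Origin, PassengerID}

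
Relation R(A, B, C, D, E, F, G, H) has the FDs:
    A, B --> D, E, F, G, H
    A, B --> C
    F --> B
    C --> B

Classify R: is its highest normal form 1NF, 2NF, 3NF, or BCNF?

Candidate keys: {A, B}, {A, C}, {A, F}. Prime attributes: {A, B, C, F}.
F --> B breaks BCNF: {F}⁺ = {B, F}, so {F} is not a superkey.
Since {B} ⊆ prime attributes and every other non-superkey FD also has a prime right side, the schema is in 3NF.

3NF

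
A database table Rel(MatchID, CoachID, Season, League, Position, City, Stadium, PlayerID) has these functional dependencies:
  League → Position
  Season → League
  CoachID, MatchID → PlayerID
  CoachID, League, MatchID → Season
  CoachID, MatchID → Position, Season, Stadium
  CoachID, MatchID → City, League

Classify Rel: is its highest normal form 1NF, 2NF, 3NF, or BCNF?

2NF

Candidate key: {CoachID, MatchID}. Prime attributes: {CoachID, MatchID}.
League → Position breaks BCNF: {League}⁺ = {League, Position}, so {League} is not a superkey.
League → Position determines the non-prime attribute {Position} from a non-superkey — 3NF is violated.
No proper subset of a key has a non-prime attribute in its closure, so there is no partial dependency; 2NF holds.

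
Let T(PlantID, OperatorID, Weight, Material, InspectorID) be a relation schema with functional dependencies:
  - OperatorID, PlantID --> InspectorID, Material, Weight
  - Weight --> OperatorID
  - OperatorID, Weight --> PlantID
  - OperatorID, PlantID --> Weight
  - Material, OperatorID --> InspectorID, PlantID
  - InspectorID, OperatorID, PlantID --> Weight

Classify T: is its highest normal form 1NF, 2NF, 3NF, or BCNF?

BCNF

Candidate keys: {Material, OperatorID}, {OperatorID, PlantID}, {Weight}. Prime attributes: {Material, OperatorID, PlantID, Weight}.
Every FD has a superkey on the left, so the relation is in BCNF.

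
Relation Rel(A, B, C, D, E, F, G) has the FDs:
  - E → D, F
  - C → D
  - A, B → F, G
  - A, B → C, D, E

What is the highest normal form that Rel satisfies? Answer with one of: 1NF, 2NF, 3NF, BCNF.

2NF

Candidate key: {A, B}. Prime attributes: {A, B}.
E → D, F: {E}⁺ = {D, E, F}, which is not all of the attributes, so the left side is not a superkey — BCNF is violated.
Because {D, F} are non-prime and the left side of E → D, F is not a superkey, the relation is not in 3NF.
Checking every proper subset of each key, none determines a non-prime attribute — 2NF is satisfied.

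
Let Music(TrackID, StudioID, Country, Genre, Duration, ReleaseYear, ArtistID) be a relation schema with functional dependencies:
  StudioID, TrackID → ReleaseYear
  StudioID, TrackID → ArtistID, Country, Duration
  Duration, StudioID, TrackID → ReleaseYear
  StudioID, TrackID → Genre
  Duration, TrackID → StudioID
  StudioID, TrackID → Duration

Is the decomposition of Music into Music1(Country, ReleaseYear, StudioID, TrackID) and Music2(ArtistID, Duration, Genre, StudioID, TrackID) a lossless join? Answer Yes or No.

Music1 ∩ Music2 = {StudioID, TrackID}; its closure under F is {ArtistID, Country, Duration, Genre, ReleaseYear, StudioID, TrackID}.
Since Music1 ⊆ {ArtistID, Country, Duration, Genre, ReleaseYear, StudioID, TrackID}, the intersection is a superkey of Music1; the decomposition is lossless.

Yes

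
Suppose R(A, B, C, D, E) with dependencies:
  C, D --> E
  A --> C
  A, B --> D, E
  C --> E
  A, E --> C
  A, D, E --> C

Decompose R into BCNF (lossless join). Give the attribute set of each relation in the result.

{A, B, D}; {A, C}; {C, D}; {C, E}

Candidate key of the original relation: {A, B}.
{A, B, C, D, E}: {C, D} determines {C, D, E} here but is not a superkey — split on C, D --> E, giving {C, D, E} and {A, B, C, D}.
{C, D, E}: {C} determines {C, E} here but is not a superkey — split on C --> E, giving {C, E} and {C, D}.
{C, E} is in BCNF.
{C, D} is in BCNF.
{A, B, C, D}: {A} determines {A, C} here but is not a superkey — split on A --> C, giving {A, C} and {A, B, D}.
{A, C} is in BCNF.
{A, B, D} is in BCNF.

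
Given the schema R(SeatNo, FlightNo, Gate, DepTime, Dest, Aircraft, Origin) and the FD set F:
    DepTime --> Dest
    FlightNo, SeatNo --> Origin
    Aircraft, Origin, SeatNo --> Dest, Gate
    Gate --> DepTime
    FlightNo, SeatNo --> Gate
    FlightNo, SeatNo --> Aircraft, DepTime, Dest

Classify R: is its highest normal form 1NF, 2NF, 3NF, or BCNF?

Candidate key: {FlightNo, SeatNo}. Prime attributes: {FlightNo, SeatNo}.
For DepTime --> Dest we have {DepTime}⁺ = {DepTime, Dest}; {DepTime} is not a superkey, so BCNF fails.
Because {Dest} is non-prime and the left side of DepTime --> Dest is not a superkey, the relation is not in 3NF.
No non-prime attribute depends on a proper subset of any candidate key, so 2NF holds.

2NF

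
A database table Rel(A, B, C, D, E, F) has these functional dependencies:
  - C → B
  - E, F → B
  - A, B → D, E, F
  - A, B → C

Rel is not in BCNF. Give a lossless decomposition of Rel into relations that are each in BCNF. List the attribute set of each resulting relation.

Candidate keys of the original relation: {A, B}, {A, C}, {A, E, F}.
Within {A, B, C, D, E, F}: {C}⁺ ∩ {A, B, C, D, E, F} = {B, C}, not the whole set, so C → B violates BCNF; decompose into {B, C} and {A, C, D, E, F}.
{B, C} is in BCNF.
{A, C, D, E, F} is in BCNF.

{A, C, D, E, F}; {B, C}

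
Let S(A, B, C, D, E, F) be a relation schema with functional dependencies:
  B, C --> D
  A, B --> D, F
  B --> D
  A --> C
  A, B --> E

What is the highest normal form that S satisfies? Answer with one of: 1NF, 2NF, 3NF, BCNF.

1NF

Candidate key: {A, B}. Prime attributes: {A, B}.
B, C --> D: {B, C}⁺ = {B, C, D}, which is not all of the attributes, so the left side is not a superkey — BCNF is violated.
Because {D} is non-prime and the left side of B, C --> D is not a superkey, the relation is not in 3NF.
Since {A} ⊂ {A, B} and {A}⁺ ⊇ {C} with {C} non-prime, there is a partial dependency; 2NF fails.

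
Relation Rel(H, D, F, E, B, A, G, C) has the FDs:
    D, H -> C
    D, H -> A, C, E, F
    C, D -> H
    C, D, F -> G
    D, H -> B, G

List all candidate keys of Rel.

{C, D}, {D, H}

Attributes never on any right-hand side: {D} — every candidate key must contain it.
{C, D} is a candidate key since {C, D}⁺ = {A, B, C, D, E, F, G, H} covers every attribute.
{D, H} is a candidate key since {D, H}⁺ = {A, B, C, D, E, F, G, H} covers every attribute.
Any other superkey properly contains one of these, so there are no further candidate keys.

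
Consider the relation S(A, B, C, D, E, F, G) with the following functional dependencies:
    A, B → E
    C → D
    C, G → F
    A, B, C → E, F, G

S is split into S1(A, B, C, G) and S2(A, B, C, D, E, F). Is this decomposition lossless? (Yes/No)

Common attributes: {A, B, C}; their closure is {A, B, C, D, E, F, G}.
S1 is contained in that closure, so S1 ∩ S2 → S1 holds and the join is lossless.

Yes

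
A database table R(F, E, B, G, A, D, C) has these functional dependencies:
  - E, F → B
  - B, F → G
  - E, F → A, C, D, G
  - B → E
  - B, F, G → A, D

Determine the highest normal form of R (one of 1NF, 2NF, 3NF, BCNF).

Candidate keys: {B, F}, {E, F}. Prime attributes: {B, E, F}.
B → E: {B}⁺ = {B, E}, which is not all of the attributes, so the left side is not a superkey — BCNF is violated.
Since {E} ⊆ prime attributes and every other non-superkey FD also has a prime right side, the schema is in 3NF.

3NF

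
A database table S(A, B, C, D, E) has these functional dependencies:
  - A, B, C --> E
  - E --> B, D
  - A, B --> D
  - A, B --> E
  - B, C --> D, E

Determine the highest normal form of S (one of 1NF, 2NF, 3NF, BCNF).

1NF

Candidate keys: {A, B, C}, {A, C, E}. Prime attributes: {A, B, C, E}.
For E --> B, D we have {E}⁺ = {B, D, E}; {E} is not a superkey, so BCNF fails.
Because {D} is non-prime and the left side of E --> B, D is not a superkey, the relation is not in 3NF.
Since {A, B} ⊂ {A, B, C} and {A, B}⁺ ⊇ {D} with {D} non-prime, there is a partial dependency; 2NF fails.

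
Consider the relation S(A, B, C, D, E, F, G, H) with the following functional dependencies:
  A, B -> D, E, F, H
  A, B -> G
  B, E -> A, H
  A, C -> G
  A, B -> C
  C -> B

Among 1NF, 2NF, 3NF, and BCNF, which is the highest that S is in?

3NF

Candidate keys: {A, B}, {A, C}, {B, E}, {C, E}. Prime attributes: {A, B, C, E}.
C -> B breaks BCNF: {C}⁺ = {B, C}, so {C} is not a superkey.
Its right-hand attributes {B} are all prime, as are those of every other non-superkey FD — the relation is in 3NF.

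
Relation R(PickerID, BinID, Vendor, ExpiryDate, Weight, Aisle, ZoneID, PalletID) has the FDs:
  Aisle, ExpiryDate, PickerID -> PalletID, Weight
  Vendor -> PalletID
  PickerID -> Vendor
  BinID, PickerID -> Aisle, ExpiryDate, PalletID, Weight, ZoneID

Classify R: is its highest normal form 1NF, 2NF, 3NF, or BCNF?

Candidate key: {BinID, PickerID}. Prime attributes: {BinID, PickerID}.
For Aisle, ExpiryDate, PickerID -> PalletID, Weight we have {Aisle, ExpiryDate, PickerID}⁺ = {Aisle, ExpiryDate, PalletID, PickerID, Vendor, Weight}; {Aisle, ExpiryDate, PickerID} is not a superkey, so BCNF fails.
Aisle, ExpiryDate, PickerID -> PalletID, Weight determines the non-prime attributes {PalletID, Weight} from a non-superkey — 3NF is violated.
{PickerID} is a proper subset of the key {BinID, PickerID}, and {PickerID}⁺ contains the non-prime attributes {PalletID, Vendor} — a partial dependency, so 2NF is violated.

1NF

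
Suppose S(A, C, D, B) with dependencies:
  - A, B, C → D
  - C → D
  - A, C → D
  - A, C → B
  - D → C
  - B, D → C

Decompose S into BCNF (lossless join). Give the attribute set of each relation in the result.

{A, B, C}; {C, D}

Candidate keys of the original relation: {A, C}, {A, D}.
{A, B, C, D}: {C} determines {C, D} here but is not a superkey — split on C → D, giving {C, D} and {A, B, C}.
{C, D}: every determinant is a superkey — BCNF.
{A, B, C}: every determinant is a superkey — BCNF.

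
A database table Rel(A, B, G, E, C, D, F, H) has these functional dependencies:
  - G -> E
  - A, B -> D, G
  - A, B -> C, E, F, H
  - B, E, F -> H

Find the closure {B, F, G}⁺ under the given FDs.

{B, E, F, G, H}

Start with {B, F, G}.
G -> E applies; add {E} → now {B, E, F, G}.
B, E, F -> H applies; add {H} → now {B, E, F, G, H}.
No further FD applies.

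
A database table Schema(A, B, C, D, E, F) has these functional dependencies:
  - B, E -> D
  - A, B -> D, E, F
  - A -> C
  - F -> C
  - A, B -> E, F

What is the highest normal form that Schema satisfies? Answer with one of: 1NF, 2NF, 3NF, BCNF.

Candidate key: {A, B}. Prime attributes: {A, B}.
B, E -> D: {B, E}⁺ = {B, D, E}, which is not all of the attributes, so the left side is not a superkey — BCNF is violated.
B, E -> D determines the non-prime attribute {D} from a non-superkey — 3NF is violated.
{A} is a proper subset of the key {A, B}, and {A}⁺ contains the non-prime attribute {C} — a partial dependency, so 2NF is violated.

1NF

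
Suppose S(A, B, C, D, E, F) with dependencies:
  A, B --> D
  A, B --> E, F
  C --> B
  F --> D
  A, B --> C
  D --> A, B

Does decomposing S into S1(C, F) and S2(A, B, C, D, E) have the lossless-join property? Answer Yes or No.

No

The shared attributes are {C} and {C}⁺ = {B, C}.
The closure covers neither S1 nor S2 entirely; the join is not lossless.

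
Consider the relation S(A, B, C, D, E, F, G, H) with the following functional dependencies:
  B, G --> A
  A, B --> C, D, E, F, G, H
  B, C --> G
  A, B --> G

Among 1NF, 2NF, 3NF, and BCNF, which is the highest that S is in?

Candidate keys: {A, B}, {B, C}, {B, G}. Prime attributes: {A, B, C, G}.
Every FD has a superkey on the left, so the relation is in BCNF.

BCNF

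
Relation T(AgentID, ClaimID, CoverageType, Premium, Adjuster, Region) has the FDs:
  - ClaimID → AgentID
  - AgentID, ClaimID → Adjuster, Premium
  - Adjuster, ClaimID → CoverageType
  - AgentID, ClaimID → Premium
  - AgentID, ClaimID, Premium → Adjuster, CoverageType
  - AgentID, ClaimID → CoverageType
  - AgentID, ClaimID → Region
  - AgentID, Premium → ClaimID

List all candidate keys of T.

{ClaimID}⁺ = {Adjuster, AgentID, ClaimID, CoverageType, Premium, Region} — all of the relation — so {ClaimID} is a candidate key.
{AgentID, Premium}⁺ = {Adjuster, AgentID, ClaimID, CoverageType, Premium, Region} — all of the relation — so {AgentID, Premium} is a candidate key.
Any other superkey properly contains one of these, so there are no further candidate keys.

{AgentID, Premium}, {ClaimID}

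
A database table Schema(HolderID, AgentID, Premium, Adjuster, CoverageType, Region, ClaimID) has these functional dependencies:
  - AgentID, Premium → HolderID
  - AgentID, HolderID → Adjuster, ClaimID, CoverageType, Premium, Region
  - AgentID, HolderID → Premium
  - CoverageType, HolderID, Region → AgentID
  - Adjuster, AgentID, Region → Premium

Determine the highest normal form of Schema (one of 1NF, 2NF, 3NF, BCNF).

Candidate keys: {Adjuster, AgentID, Region}, {AgentID, HolderID}, {AgentID, Premium}, {CoverageType, HolderID, Region}. Prime attributes: {Adjuster, AgentID, CoverageType, HolderID, Premium, Region}.
Every FD has a superkey on the left, so the relation is in BCNF.

BCNF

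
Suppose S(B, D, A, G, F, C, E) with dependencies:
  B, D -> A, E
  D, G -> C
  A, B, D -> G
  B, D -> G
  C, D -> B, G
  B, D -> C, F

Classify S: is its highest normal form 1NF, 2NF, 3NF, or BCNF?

Candidate keys: {B, D}, {C, D}, {D, G}. Prime attributes: {B, C, D, G}.
Every FD has a superkey on the left, so the relation is in BCNF.

BCNF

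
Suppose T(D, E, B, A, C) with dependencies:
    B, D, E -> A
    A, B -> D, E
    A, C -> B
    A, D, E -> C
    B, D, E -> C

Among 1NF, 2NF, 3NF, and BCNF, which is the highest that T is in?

BCNF

Candidate keys: {A, B}, {A, C}, {A, D, E}, {B, D, E}. Prime attributes: {A, B, C, D, E}.
The left-hand side of every FD is a superkey, so BCNF is satisfied.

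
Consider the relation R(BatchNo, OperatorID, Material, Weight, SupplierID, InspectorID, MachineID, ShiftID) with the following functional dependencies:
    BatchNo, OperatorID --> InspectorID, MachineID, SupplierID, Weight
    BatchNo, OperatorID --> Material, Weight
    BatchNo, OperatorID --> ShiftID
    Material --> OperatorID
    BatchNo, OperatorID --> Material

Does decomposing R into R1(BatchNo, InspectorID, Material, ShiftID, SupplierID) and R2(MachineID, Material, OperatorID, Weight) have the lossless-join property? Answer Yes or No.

No

R1 ∩ R2 = {Material}; its closure under F is {Material, OperatorID}.
Neither R1 nor R2 is contained in that closure, so the decomposition is lossy.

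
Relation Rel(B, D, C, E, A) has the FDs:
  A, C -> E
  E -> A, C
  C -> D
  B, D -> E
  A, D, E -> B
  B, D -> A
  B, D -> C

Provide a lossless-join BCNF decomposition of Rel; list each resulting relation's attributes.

Candidate keys of the original relation: {A, C}, {B, C}, {B, D}, {E}.
Within {A, B, C, D, E}: {C}⁺ ∩ {A, B, C, D, E} = {C, D}, not the whole set, so C -> D violates BCNF; decompose into {C, D} and {A, B, C, E}.
{C, D} has no BCNF violation.
{A, B, C, E} has no BCNF violation.

{A, B, C, E}; {C, D}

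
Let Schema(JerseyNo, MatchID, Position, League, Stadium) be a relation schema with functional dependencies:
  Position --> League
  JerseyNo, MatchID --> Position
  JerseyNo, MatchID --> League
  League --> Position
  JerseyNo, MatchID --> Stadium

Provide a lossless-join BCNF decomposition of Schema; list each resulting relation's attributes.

Candidate key of the original relation: {JerseyNo, MatchID}.
{JerseyNo, League, MatchID, Position, Stadium}: {Position} determines {League, Position} here but is not a superkey — split on Position --> League, giving {League, Position} and {JerseyNo, MatchID, Position, Stadium}.
{League, Position} is in BCNF.
{JerseyNo, MatchID, Position, Stadium} is in BCNF.

{JerseyNo, MatchID, Position, Stadium}; {League, Position}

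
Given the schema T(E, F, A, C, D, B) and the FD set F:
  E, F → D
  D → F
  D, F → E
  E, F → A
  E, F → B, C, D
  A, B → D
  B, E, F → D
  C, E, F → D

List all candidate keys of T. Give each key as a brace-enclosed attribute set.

{D}⁺ = {A, B, C, D, E, F} — all of the relation — so {D} is a candidate key.
{A, B}⁺ = {A, B, C, D, E, F} — all of the relation — so {A, B} is a candidate key.
{E, F}⁺ = {A, B, C, D, E, F} — all of the relation — so {E, F} is a candidate key.
Any other superkey properly contains one of these, so there are no further candidate keys.

{A, B}, {D}, {E, F}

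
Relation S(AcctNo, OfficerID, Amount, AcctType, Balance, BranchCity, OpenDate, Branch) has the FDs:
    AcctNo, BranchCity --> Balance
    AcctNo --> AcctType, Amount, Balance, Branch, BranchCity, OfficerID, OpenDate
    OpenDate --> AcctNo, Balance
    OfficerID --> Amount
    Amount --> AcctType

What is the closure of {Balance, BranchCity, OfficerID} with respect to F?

{AcctType, Amount, Balance, BranchCity, OfficerID}

Start with {Balance, BranchCity, OfficerID}.
OfficerID --> Amount applies; add {Amount} → now {Amount, Balance, BranchCity, OfficerID}.
Amount --> AcctType applies; add {AcctType} → now {AcctType, Amount, Balance, BranchCity, OfficerID}.
No further FD applies.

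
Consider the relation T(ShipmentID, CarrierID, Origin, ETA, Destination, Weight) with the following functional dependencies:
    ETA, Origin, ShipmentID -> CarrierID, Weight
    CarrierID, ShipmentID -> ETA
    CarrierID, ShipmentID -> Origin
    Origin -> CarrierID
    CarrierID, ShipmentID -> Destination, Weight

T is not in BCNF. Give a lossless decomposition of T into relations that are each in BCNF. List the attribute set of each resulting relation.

Candidate keys of the original relation: {CarrierID, ShipmentID}, {Origin, ShipmentID}.
Within {CarrierID, Destination, ETA, Origin, ShipmentID, Weight}: {Origin}⁺ ∩ {CarrierID, Destination, ETA, Origin, ShipmentID, Weight} = {CarrierID, Origin}, not the whole set, so Origin -> CarrierID violates BCNF; decompose into {CarrierID, Origin} and {Destination, ETA, Origin, ShipmentID, Weight}.
{CarrierID, Origin} is in BCNF.
{Destination, ETA, Origin, ShipmentID, Weight} is in BCNF.

{CarrierID, Origin}; {Destination, ETA, Origin, ShipmentID, Weight}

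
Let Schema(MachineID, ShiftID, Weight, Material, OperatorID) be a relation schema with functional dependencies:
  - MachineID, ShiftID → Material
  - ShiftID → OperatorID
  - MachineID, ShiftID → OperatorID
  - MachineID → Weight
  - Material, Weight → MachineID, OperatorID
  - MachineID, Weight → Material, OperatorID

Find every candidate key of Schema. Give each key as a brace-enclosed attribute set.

Attributes never on any right-hand side: {ShiftID} — every candidate key must contain it.
{MachineID, ShiftID} is a candidate key since {MachineID, ShiftID}⁺ = {MachineID, Material, OperatorID, ShiftID, Weight} covers every attribute.
{Material, ShiftID, Weight} is a candidate key since {Material, ShiftID, Weight}⁺ = {MachineID, Material, OperatorID, ShiftID, Weight} covers every attribute.
Any other superkey properly contains one of these, so there are no further candidate keys.

{MachineID, ShiftID}, {Material, ShiftID, Weight}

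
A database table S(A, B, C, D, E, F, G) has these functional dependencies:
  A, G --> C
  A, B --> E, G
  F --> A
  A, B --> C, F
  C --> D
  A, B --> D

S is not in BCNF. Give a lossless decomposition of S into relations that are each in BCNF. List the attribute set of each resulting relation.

Candidate keys of the original relation: {A, B}, {B, F}.
{A, B, C, D, E, F, G}: {A, G} determines {A, C, D, G} here but is not a superkey — split on A, G --> C, D, giving {A, C, D, G} and {A, B, E, F, G}.
{A, C, D, G}: {C} determines {C, D} here but is not a superkey — split on C --> D, giving {C, D} and {A, C, G}.
{C, D}: every determinant is a superkey — BCNF.
{A, C, G}: every determinant is a superkey — BCNF.
{A, B, E, F, G}: {F} determines {A, F} here but is not a superkey — split on F --> A, giving {A, F} and {B, E, F, G}.
{A, F}: every determinant is a superkey — BCNF.
{B, E, F, G}: every determinant is a superkey — BCNF.

{A, C, G}; {A, F}; {B, E, F, G}; {C, D}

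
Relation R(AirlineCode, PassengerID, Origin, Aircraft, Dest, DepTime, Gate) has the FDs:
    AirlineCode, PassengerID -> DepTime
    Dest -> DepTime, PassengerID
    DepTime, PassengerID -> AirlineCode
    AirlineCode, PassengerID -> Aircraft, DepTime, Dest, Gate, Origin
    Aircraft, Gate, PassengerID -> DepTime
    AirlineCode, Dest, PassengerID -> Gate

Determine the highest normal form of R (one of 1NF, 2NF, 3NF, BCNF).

BCNF

Candidate keys: {Aircraft, Gate, PassengerID}, {AirlineCode, PassengerID}, {DepTime, PassengerID}, {Dest}. Prime attributes: {Aircraft, AirlineCode, DepTime, Dest, Gate, PassengerID}.
Each dependency's left side is a superkey — BCNF holds.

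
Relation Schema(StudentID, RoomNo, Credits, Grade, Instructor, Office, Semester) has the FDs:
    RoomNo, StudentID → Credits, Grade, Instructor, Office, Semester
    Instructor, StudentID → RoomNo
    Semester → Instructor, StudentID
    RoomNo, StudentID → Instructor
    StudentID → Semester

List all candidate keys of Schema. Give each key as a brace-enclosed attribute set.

{Semester}, {StudentID}

{Semester} is a candidate key since {Semester}⁺ = {Credits, Grade, Instructor, Office, RoomNo, Semester, StudentID} covers every attribute.
{StudentID} is a candidate key since {StudentID}⁺ = {Credits, Grade, Instructor, Office, RoomNo, Semester, StudentID} covers every attribute.
No proper subset of any of these is a key, and no other minimal superkey exists.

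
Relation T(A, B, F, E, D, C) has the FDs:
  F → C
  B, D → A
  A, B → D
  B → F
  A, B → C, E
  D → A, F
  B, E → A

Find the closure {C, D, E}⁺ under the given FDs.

Start with {C, D, E}.
D → A, F applies; add {A, F} → now {A, C, D, E, F}.
No further FD applies.

{A, C, D, E, F}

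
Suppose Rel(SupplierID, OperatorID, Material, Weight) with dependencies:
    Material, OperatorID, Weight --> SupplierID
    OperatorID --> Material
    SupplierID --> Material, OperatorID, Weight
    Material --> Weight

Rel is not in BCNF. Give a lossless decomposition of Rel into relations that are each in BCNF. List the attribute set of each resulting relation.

Candidate keys of the original relation: {OperatorID}, {SupplierID}.
In {Material, OperatorID, SupplierID, Weight}, {Material} is not a superkey ({Material}⁺ restricted to this set is {Material, Weight}), so split on Material --> Weight into {Material, Weight} and {Material, OperatorID, SupplierID}.
{Material, Weight} is in BCNF.
{Material, OperatorID, SupplierID} is in BCNF.

{Material, OperatorID, SupplierID}; {Material, Weight}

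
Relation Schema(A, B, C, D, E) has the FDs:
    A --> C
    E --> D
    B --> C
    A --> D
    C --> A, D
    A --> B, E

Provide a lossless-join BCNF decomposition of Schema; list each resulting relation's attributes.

{A, B, C, E}; {D, E}

Candidate keys of the original relation: {A}, {B}, {C}.
{A, B, C, D, E}: {E} determines {D, E} here but is not a superkey — split on E --> D, giving {D, E} and {A, B, C, E}.
{D, E} is in BCNF.
{A, B, C, E} is in BCNF.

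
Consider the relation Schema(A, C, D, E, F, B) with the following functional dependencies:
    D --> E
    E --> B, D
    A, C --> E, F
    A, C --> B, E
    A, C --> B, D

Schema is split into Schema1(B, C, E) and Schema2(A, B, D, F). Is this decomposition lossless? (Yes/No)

No

Common attributes: {B}; their closure is {B}.
The closure covers neither Schema1 nor Schema2 entirely; the join is not lossless.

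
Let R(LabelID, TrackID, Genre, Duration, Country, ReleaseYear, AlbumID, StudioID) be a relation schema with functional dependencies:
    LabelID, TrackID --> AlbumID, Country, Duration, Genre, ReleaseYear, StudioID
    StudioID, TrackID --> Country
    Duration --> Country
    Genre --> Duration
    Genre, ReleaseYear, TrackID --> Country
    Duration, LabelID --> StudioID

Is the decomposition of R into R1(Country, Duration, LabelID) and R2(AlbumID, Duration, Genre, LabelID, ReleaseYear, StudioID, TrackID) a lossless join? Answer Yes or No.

R1 ∩ R2 = {Duration, LabelID}; its closure under F is {Country, Duration, LabelID, StudioID}.
R1 is contained in that closure, so R1 ∩ R2 --> R1 holds and the join is lossless.

Yes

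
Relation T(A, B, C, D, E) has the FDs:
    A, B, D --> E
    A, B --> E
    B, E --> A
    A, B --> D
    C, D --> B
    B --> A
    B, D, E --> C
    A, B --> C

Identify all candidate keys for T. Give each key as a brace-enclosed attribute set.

{B}, {C, D}

Closure of {B} is {A, B, C, D, E}, the whole schema; {B} is a candidate key.
Closure of {C, D} is {A, B, C, D, E}, the whole schema; {C, D} is a candidate key.
Any other superkey properly contains one of these, so there are no further candidate keys.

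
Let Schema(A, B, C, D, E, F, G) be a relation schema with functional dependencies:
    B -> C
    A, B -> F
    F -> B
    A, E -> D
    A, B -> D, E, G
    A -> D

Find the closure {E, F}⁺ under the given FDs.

Start with {E, F}.
F -> B applies; add {B} → now {B, E, F}.
B -> C applies; add {C} → now {B, C, E, F}.
No further FD applies.

{B, C, E, F}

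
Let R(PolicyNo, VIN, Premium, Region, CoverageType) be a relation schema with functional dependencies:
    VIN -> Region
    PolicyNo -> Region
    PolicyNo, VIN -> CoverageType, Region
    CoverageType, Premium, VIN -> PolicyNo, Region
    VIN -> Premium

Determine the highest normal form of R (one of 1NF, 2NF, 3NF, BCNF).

1NF

Candidate keys: {CoverageType, VIN}, {PolicyNo, VIN}. Prime attributes: {CoverageType, PolicyNo, VIN}.
VIN -> Region breaks BCNF: {VIN}⁺ = {Premium, Region, VIN}, so {VIN} is not a superkey.
Because {Region} is non-prime and the left side of VIN -> Region is not a superkey, the relation is not in 3NF.
The proper key subset {VIN} of {CoverageType, VIN} determines non-prime {Premium, Region}, so the relation is not even in 2NF.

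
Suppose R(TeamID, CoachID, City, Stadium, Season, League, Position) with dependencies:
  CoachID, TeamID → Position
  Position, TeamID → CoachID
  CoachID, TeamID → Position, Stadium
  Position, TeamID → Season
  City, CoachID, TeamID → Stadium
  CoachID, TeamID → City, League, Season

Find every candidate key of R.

Attributes never on any right-hand side: {TeamID} — every candidate key must contain it.
{CoachID, TeamID} is a candidate key since {CoachID, TeamID}⁺ = {City, CoachID, League, Position, Season, Stadium, TeamID} covers every attribute.
{Position, TeamID} is a candidate key since {Position, TeamID}⁺ = {City, CoachID, League, Position, Season, Stadium, TeamID} covers every attribute.
No proper subset of any of these is a key, and no other minimal superkey exists.

{CoachID, TeamID}, {Position, TeamID}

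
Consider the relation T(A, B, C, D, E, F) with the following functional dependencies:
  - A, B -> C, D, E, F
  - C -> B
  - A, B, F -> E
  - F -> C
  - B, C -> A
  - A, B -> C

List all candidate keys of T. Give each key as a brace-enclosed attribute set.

{C}⁺ = {A, B, C, D, E, F}, which is every attribute, so {C} is a candidate key.
{F}⁺ = {A, B, C, D, E, F}, which is every attribute, so {F} is a candidate key.
{A, B}⁺ = {A, B, C, D, E, F}, which is every attribute, so {A, B} is a candidate key.
Any other superkey properly contains one of these, so there are no further candidate keys.

{A, B}, {C}, {F}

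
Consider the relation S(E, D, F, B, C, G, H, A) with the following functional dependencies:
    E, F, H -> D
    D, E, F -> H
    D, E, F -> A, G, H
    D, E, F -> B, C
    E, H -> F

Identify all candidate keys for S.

No FD produces {E}, so it must be in every candidate key.
Closure of {E, H} is {A, B, C, D, E, F, G, H}, the whole schema; {E, H} is a candidate key.
Closure of {D, E, F} is {A, B, C, D, E, F, G, H}, the whole schema; {D, E, F} is a candidate key.
Any other superkey properly contains one of these, so there are no further candidate keys.

{D, E, F}, {E, H}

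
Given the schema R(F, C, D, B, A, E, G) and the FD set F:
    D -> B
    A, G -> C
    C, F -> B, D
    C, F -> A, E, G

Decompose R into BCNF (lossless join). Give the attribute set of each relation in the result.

{A, C, G}; {A, D, E, F, G}; {B, D}

Candidate keys of the original relation: {A, F, G}, {C, F}.
Within {A, B, C, D, E, F, G}: {D}⁺ ∩ {A, B, C, D, E, F, G} = {B, D}, not the whole set, so D -> B violates BCNF; decompose into {B, D} and {A, C, D, E, F, G}.
{B, D} is in BCNF.
Within {A, C, D, E, F, G}: {A, G}⁺ ∩ {A, C, D, E, F, G} = {A, C, G}, not the whole set, so A, G -> C violates BCNF; decompose into {A, C, G} and {A, D, E, F, G}.
{A, C, G} is in BCNF.
{A, D, E, F, G} is in BCNF.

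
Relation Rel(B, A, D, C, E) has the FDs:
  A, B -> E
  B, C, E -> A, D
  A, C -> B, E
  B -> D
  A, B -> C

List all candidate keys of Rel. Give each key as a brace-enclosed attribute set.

{A, B} is a candidate key since {A, B}⁺ = {A, B, C, D, E} covers every attribute.
{A, C} is a candidate key since {A, C}⁺ = {A, B, C, D, E} covers every attribute.
{B, C, E} is a candidate key since {B, C, E}⁺ = {A, B, C, D, E} covers every attribute.
These are minimal and exhaustive — every other superkey contains one of them.

{A, B}, {A, C}, {B, C, E}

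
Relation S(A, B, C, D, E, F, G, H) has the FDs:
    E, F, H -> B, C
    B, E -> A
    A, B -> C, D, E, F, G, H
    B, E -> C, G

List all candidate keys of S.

{A, B}, {B, E}, {E, F, H}

{A, B}⁺ = {A, B, C, D, E, F, G, H} — all of the relation — so {A, B} is a candidate key.
{B, E}⁺ = {A, B, C, D, E, F, G, H} — all of the relation — so {B, E} is a candidate key.
{E, F, H}⁺ = {A, B, C, D, E, F, G, H} — all of the relation — so {E, F, H} is a candidate key.
Any other superkey properly contains one of these, so there are no further candidate keys.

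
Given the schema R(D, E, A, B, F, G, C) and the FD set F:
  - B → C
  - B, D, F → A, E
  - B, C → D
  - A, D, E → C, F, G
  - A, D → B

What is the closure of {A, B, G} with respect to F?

Start with {A, B, G}.
B → C applies; add {C} → now {A, B, C, G}.
B, C → D applies; add {D} → now {A, B, C, D, G}.
No further FD applies.

{A, B, C, D, G}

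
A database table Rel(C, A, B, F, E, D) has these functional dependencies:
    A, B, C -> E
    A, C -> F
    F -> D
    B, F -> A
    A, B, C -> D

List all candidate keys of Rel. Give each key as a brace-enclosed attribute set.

Attributes never on any right-hand side: {B, C} — every candidate key must contain all of them.
Closure of {A, B, C} is {A, B, C, D, E, F}, the whole schema; {A, B, C} is a candidate key.
Closure of {B, C, F} is {A, B, C, D, E, F}, the whole schema; {B, C, F} is a candidate key.
No proper subset of any of these is a key, and no other minimal superkey exists.

{A, B, C}, {B, C, F}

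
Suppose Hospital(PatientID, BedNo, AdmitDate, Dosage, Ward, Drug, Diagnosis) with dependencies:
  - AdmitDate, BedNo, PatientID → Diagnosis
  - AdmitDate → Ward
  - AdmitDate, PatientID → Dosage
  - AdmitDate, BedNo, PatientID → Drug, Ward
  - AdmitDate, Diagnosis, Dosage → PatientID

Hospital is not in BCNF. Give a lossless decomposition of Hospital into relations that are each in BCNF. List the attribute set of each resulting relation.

{AdmitDate, BedNo, Diagnosis, Drug, PatientID}; {AdmitDate, Dosage, PatientID}; {AdmitDate, Ward}

Candidate keys of the original relation: {AdmitDate, BedNo, Diagnosis, Dosage}, {AdmitDate, BedNo, PatientID}.
In {AdmitDate, BedNo, Diagnosis, Dosage, Drug, PatientID, Ward}, {AdmitDate} is not a superkey ({AdmitDate}⁺ restricted to this set is {AdmitDate, Ward}), so split on AdmitDate → Ward into {AdmitDate, Ward} and {AdmitDate, BedNo, Diagnosis, Dosage, Drug, PatientID}.
{AdmitDate, Ward} has no BCNF violation.
In {AdmitDate, BedNo, Diagnosis, Dosage, Drug, PatientID}, {AdmitDate, PatientID} is not a superkey ({AdmitDate, PatientID}⁺ restricted to this set is {AdmitDate, Dosage, PatientID}), so split on AdmitDate, PatientID → Dosage into {AdmitDate, Dosage, PatientID} and {AdmitDate, BedNo, Diagnosis, Drug, PatientID}.
{AdmitDate, Dosage, PatientID} has no BCNF violation.
{AdmitDate, BedNo, Diagnosis, Drug, PatientID} has no BCNF violation.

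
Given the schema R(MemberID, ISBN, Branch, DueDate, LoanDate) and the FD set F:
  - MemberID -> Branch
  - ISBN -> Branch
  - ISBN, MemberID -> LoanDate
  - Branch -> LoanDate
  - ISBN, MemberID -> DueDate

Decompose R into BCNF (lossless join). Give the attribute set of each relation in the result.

{Branch, LoanDate}; {Branch, MemberID}; {DueDate, ISBN, MemberID}

Candidate key of the original relation: {ISBN, MemberID}.
{Branch, DueDate, ISBN, LoanDate, MemberID}: {MemberID} determines {Branch, LoanDate, MemberID} here but is not a superkey — split on MemberID -> Branch, LoanDate, giving {Branch, LoanDate, MemberID} and {DueDate, ISBN, MemberID}.
{Branch, LoanDate, MemberID}: {Branch} determines {Branch, LoanDate} here but is not a superkey — split on Branch -> LoanDate, giving {Branch, LoanDate} and {Branch, MemberID}.
{Branch, LoanDate} has no BCNF violation.
{Branch, MemberID} has no BCNF violation.
{DueDate, ISBN, MemberID} has no BCNF violation.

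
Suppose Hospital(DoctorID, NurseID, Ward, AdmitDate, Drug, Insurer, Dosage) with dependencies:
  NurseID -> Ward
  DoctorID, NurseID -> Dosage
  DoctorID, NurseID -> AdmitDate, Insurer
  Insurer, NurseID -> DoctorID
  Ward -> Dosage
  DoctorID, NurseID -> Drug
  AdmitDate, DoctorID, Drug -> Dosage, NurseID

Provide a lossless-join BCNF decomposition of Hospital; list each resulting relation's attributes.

Candidate keys of the original relation: {AdmitDate, DoctorID, Drug}, {DoctorID, NurseID}, {Insurer, NurseID}.
In {AdmitDate, DoctorID, Dosage, Drug, Insurer, NurseID, Ward}, {NurseID} is not a superkey ({NurseID}⁺ restricted to this set is {Dosage, NurseID, Ward}), so split on NurseID -> Dosage, Ward into {Dosage, NurseID, Ward} and {AdmitDate, DoctorID, Drug, Insurer, NurseID}.
In {Dosage, NurseID, Ward}, {Ward} is not a superkey ({Ward}⁺ restricted to this set is {Dosage, Ward}), so split on Ward -> Dosage into {Dosage, Ward} and {NurseID, Ward}.
{Dosage, Ward} is in BCNF.
{NurseID, Ward} is in BCNF.
{AdmitDate, DoctorID, Drug, Insurer, NurseID} is in BCNF.

{AdmitDate, DoctorID, Drug, Insurer, NurseID}; {Dosage, Ward}; {NurseID, Ward}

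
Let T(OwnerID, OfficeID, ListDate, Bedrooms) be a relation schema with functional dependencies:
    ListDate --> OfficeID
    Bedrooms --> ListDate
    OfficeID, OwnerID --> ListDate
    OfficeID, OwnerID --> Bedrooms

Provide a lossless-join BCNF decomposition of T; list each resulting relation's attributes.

Candidate keys of the original relation: {Bedrooms, OwnerID}, {ListDate, OwnerID}, {OfficeID, OwnerID}.
Within {Bedrooms, ListDate, OfficeID, OwnerID}: {ListDate}⁺ ∩ {Bedrooms, ListDate, OfficeID, OwnerID} = {ListDate, OfficeID}, not the whole set, so ListDate --> OfficeID violates BCNF; decompose into {ListDate, OfficeID} and {Bedrooms, ListDate, OwnerID}.
{ListDate, OfficeID} has no BCNF violation.
Within {Bedrooms, ListDate, OwnerID}: {Bedrooms}⁺ ∩ {Bedrooms, ListDate, OwnerID} = {Bedrooms, ListDate}, not the whole set, so Bedrooms --> ListDate violates BCNF; decompose into {Bedrooms, ListDate} and {Bedrooms, OwnerID}.
{Bedrooms, ListDate} has no BCNF violation.
{Bedrooms, OwnerID} has no BCNF violation.

{Bedrooms, ListDate}; {Bedrooms, OwnerID}; {ListDate, OfficeID}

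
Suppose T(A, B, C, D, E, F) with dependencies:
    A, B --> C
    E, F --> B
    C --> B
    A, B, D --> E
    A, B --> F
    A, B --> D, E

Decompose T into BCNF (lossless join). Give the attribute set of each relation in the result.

Candidate keys of the original relation: {A, B}, {A, C}, {A, E, F}.
In {A, B, C, D, E, F}, {E, F} is not a superkey ({E, F}⁺ restricted to this set is {B, E, F}), so split on E, F --> B into {B, E, F} and {A, C, D, E, F}.
{B, E, F}: every determinant is a superkey — BCNF.
{A, C, D, E, F}: every determinant is a superkey — BCNF.

{A, C, D, E, F}; {B, E, F}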